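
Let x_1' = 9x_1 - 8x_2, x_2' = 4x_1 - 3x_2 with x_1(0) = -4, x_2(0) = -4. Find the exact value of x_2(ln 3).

-12

A = [[9,-8],[4,-3]]; eigenvalues λ = 5, 1.
Eigenvectors: (-2,-1) for λ=5, (-1,-1) for λ=1.
From the initial condition, c_1 = 0, c_2 = 4.
x_2(ln 3) = (0)(3^5)(-1) + (4)(3^1)(-1) = -12.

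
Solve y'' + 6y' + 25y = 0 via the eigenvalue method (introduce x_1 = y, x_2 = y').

y(t) = K_1e^(-3t)cos(4t) + K_2e^(-3t)sin(4t)

Let x_1 = y, x_2 = y'. Then x_1' = x_2 and x_2' = -25x_1 - 6x_2.
A = [[0,1],[-25,-6]]; det(A-λI) = λ^2 + 6λ + 25.
Eigenvalues λ = -3 ± 4i.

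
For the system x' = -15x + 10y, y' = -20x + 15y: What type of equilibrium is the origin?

A = [[-15,10],[-20,15]]; det(A-λI) = λ^2 - 25.
λ = 5, -5: opposite signs.

saddle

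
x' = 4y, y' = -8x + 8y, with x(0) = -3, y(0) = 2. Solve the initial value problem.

Coefficient matrix A = [[0, 4], [-8, 8]].
Characteristic polynomial det(A - λI) = λ^2 - 8λ + 32 = 0.
Eigenvalues λ = 4 ± 4i (complex conjugate pair).
For λ=4+4i: an eigenvector is (1,1) - i(0,-1) = (1, 1 + i).
A real fundamental pair from Re and Im of e^((4+4i)t)v: X_1 = e^(4t)(cos(4t)·(1,1) + sin(4t)·(0,-1)), X_2 = e^(4t)(sin(4t)·(1,1) - cos(4t)·(0,-1)).
General solution: K_1X_1 + K_2X_2.
Applying x(0)=-3, y(0)=2 gives K_1=-3, K_2=5.

x(t) = 5e^(4t)sin(4t) - 3e^(4t)cos(4t), y(t) = 8e^(4t)sin(4t) + 2e^(4t)cos(4t)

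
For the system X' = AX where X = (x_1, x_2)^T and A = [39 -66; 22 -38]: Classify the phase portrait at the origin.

A = [[39,-66],[22,-38]]; det(A-λI) = λ^2 - λ - 30.
λ = 6, -5: opposite signs.

saddle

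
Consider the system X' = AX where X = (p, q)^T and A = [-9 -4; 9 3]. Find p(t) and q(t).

p(t) = -2K_1e^(-3t) - 2K_2te^(-3t) + K_2e^(-3t), q(t) = 3K_1e^(-3t) + 3K_2te^(-3t) - K_2e^(-3t)

Coefficient matrix A = [[-9, -4], [9, 3]].
Characteristic polynomial det(A - λI) = λ^2 + 6λ + 9 = 0.
Single eigenvalue λ = -3 with algebraic multiplicity 2.
Eigenvector v = (-2,3); generalized eigenvector w with (A-λI)w=v is (1,-1).
General solution: e^(-3t)[K_1·v + K_2·(t·v + w)].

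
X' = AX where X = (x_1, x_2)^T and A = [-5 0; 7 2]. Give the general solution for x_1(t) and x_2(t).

Coefficient matrix A = [[-5, 0], [7, 2]].
Characteristic polynomial det(A - λI) = λ^2 + 3λ - 10 = 0.
Eigenvalues λ = 2, -5.
For λ=2: (A-λI) row 1 is [-7, 0], so an eigenvector is (0, -1).
For λ=-5: (A-λI) row 2 is [7, 7], so an eigenvector is (1, -1).
General solution: c_1e^(2t)(0,-1) + c_2e^(-5t)(1,-1).

x_1(t) = c_2e^(-5t), x_2(t) = -c_1e^(2t) - c_2e^(-5t)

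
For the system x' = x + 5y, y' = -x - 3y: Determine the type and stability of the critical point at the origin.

A = [[1,5],[-1,-3]]; det(A-λI) = λ^2 + 2λ + 2.
λ = -1 ± i: negative real part.

stable spiral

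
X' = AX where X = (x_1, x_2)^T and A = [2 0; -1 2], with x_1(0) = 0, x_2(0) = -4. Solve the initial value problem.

x_1(t) = 0, x_2(t) = -4e^(2t)

Coefficient matrix A = [[2, 0], [-1, 2]].
Characteristic polynomial det(A - λI) = λ^2 - 4λ + 4 = 0.
Single eigenvalue λ = 2 with algebraic multiplicity 2.
Eigenvector v = (0,-1); generalized eigenvector w with (A-λI)w=v is (1,0).
General solution: e^(2t)[K_1·v + K_2·(t·v + w)].
Applying x_1(0)=0, x_2(0)=-4 gives K_1=4, K_2=0.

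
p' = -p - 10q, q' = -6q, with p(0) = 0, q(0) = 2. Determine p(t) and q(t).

p(t) = -4e^(-t) + 4e^(-6t), q(t) = 2e^(-6t)

Coefficient matrix A = [[-1, -10], [0, -6]].
Characteristic polynomial det(A - λI) = λ^2 + 7λ + 6 = 0.
Eigenvalues λ = -1, -6.
For λ=-1: (A-λI) row 1 is [0, -10], so an eigenvector is (-1, 0).
For λ=-6: (A-λI) row 1 is [5, -10], so an eigenvector is (2, 1).
General solution: C_1e^(-t)(-1,0) + C_2e^(-6t)(2,1).
Applying p(0)=0, q(0)=2 gives C_1=4, C_2=2.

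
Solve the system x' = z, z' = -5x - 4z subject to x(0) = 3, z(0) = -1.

x(t) = 5e^(-2t)sin(t) + 3e^(-2t)cos(t), z(t) = -13e^(-2t)sin(t) - e^(-2t)cos(t)

Coefficient matrix A = [[0, 1], [-5, -4]].
Characteristic polynomial det(A - λI) = λ^2 + 4λ + 5 = 0.
Eigenvalues λ = -2 ± i (complex conjugate pair).
For λ=-2+i: an eigenvector is (0,-1) - i(-1,2) = (0 + i, -1 - 2i).
A real fundamental pair from Re and Im of e^((-2+i)t)v: X_1 = e^(-2t)(cos(t)·(0,-1) + sin(t)·(-1,2)), X_2 = e^(-2t)(sin(t)·(0,-1) - cos(t)·(-1,2)).
General solution: c_1X_1 + c_2X_2.
Applying x(0)=3, z(0)=-1 gives c_1=-5, c_2=3.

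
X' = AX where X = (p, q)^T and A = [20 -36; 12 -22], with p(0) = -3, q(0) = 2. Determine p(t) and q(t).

Coefficient matrix A = [[20, -36], [12, -22]].
Characteristic polynomial det(A - λI) = λ^2 + 2λ - 8 = 0.
Eigenvalues λ = -4, 2.
For λ=-4: (A-λI) row 1 is [24, -36], so an eigenvector is (3, 2).
For λ=2: (A-λI) row 1 is [18, -36], so an eigenvector is (-2, -1).
General solution: K_1e^(-4t)(3,2) + K_2e^(2t)(-2,-1).
Applying p(0)=-3, q(0)=2 gives K_1=7, K_2=12.

p(t) = -24e^(2t) + 21e^(-4t), q(t) = -12e^(2t) + 14e^(-4t)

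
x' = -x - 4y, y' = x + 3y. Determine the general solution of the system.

x(t) = -2c_1e^(t) - 2c_2te^(t) - c_2e^(t), y(t) = c_1e^(t) + c_2te^(t) + c_2e^(t)

Coefficient matrix A = [[-1, -4], [1, 3]].
Characteristic polynomial det(A - λI) = λ^2 - 2λ + 1 = 0.
Single eigenvalue λ = 1 with algebraic multiplicity 2.
Eigenvector v = (-2,1); generalized eigenvector w with (A-λI)w=v is (-1,1).
General solution: e^(t)[c_1·v + c_2·(t·v + w)].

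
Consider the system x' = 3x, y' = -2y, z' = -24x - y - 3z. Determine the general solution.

x(t) = C_1e^(3t), y(t) = C_3e^(-2t), z(t) = -4C_1e^(3t) + C_2e^(-3t) - C_3e^(-2t)

Coefficient matrix A = [[3, 0, 0], [0, -2, 0], [-24, -1, -3]].
det(A - λI) = 0 gives eigenvalues λ = 3, -3, -2.
For λ=3: eigenvector (1,0,-4).
For λ=-3: eigenvector (0,0,1).
For λ=-2: eigenvector (0,1,-1).
General solution: C_1e^(3t)(1,0,-4) + C_2e^(-3t)(0,0,1) + C_3e^(-2t)(0,1,-1).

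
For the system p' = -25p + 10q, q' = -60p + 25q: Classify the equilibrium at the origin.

saddle

A = [[-25,10],[-60,25]]; det(A-λI) = λ^2 - 25.
λ = 5, -5: opposite signs.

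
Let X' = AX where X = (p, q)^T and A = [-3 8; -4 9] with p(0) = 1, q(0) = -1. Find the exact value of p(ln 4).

-3056

A = [[-3,8],[-4,9]]; eigenvalues λ = 1, 5.
Eigenvectors: (2,1) for λ=1, (1,1) for λ=5.
From the initial condition, c_1 = 2, c_2 = -3.
p(ln 4) = (2)(4^1)(2) + (-3)(4^5)(1) = -3056.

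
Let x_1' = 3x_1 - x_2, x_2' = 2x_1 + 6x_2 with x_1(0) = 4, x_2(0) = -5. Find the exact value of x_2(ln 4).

A = [[3,-1],[2,6]]; eigenvalues λ = 5, 4.
Eigenvectors: (-1,2) for λ=5, (-1,1) for λ=4.
From the initial condition, c_1 = -1, c_2 = -3.
x_2(ln 4) = (-1)(4^5)(2) + (-3)(4^4)(1) = -2816.

-2816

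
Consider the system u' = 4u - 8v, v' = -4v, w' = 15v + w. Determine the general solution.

u(t) = c_1e^(4t) + c_3e^(-4t), v(t) = c_3e^(-4t), w(t) = c_2e^(t) - 3c_3e^(-4t)

Coefficient matrix A = [[4, -8, 0], [0, -4, 0], [0, 15, 1]].
det(A - λI) = 0 gives eigenvalues λ = 4, 1, -4.
For λ=4: eigenvector (1,0,0).
For λ=1: eigenvector (0,0,1).
For λ=-4: eigenvector (1,1,-3).
General solution: c_1e^(4t)(1,0,0) + c_2e^(t)(0,0,1) + c_3e^(-4t)(1,1,-3).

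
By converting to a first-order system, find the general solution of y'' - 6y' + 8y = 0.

Let x_1 = y, x_2 = y'. Then x_1' = x_2 and x_2' = -8x_1 + 6x_2.
A = [[0,1],[-8,6]]; det(A-λI) = λ^2 - 6λ + 8.
Eigenvalues λ = 4, 2 with eigenvectors (1,4), (1,2).

y(t) = K_1e^(4t) + K_2e^(2t)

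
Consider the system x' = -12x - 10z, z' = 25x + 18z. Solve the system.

Coefficient matrix A = [[-12, -10], [25, 18]].
Characteristic polynomial det(A - λI) = λ^2 - 6λ + 34 = 0.
Eigenvalues λ = 3 ± 5i (complex conjugate pair).
For λ=3+5i: an eigenvector is (1,-2) - i(1,-1) = (1 - i, -2 + i).
A real fundamental pair from Re and Im of e^((3+5i)t)v: X_1 = e^(3t)(cos(5t)·(1,-2) + sin(5t)·(1,-1)), X_2 = e^(3t)(sin(5t)·(1,-2) - cos(5t)·(1,-1)).
General solution: c_1X_1 + c_2X_2.

x(t) = c_1e^(3t)sin(5t) + c_1e^(3t)cos(5t) + c_2e^(3t)sin(5t) - c_2e^(3t)cos(5t), z(t) = -c_1e^(3t)sin(5t) - 2c_1e^(3t)cos(5t) - 2c_2e^(3t)sin(5t) + c_2e^(3t)cos(5t)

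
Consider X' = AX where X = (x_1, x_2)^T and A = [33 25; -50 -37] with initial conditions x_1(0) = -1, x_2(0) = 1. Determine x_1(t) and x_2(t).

Coefficient matrix A = [[33, 25], [-50, -37]].
Characteristic polynomial det(A - λI) = λ^2 + 4λ + 29 = 0.
Eigenvalues λ = -2 ± 5i (complex conjugate pair).
For λ=-2+5i: an eigenvector is (-2,3) - i(1,-1) = (-2 - i, 3 + i).
A real fundamental pair from Re and Im of e^((-2+5i)t)v: X_1 = e^(-2t)(cos(5t)·(-2,3) + sin(5t)·(1,-1)), X_2 = e^(-2t)(sin(5t)·(-2,3) - cos(5t)·(1,-1)).
General solution: K_1X_1 + K_2X_2.
Applying x_1(0)=-1, x_2(0)=1 gives K_1=0, K_2=1.

x_1(t) = -2e^(-2t)sin(5t) - e^(-2t)cos(5t), x_2(t) = 3e^(-2t)sin(5t) + e^(-2t)cos(5t)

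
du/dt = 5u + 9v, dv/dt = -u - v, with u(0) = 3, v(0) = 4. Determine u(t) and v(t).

Coefficient matrix A = [[5, 9], [-1, -1]].
Characteristic polynomial det(A - λI) = λ^2 - 4λ + 4 = 0.
Single eigenvalue λ = 2 with algebraic multiplicity 2.
Eigenvector v = (3,-1); generalized eigenvector w with (A-λI)w=v is (-2,1).
General solution: e^(2t)[C_1·v + C_2·(t·v + w)].
Applying u(0)=3, v(0)=4 gives C_1=11, C_2=15.

u(t) = 45te^(2t) + 3e^(2t), v(t) = -15te^(2t) + 4e^(2t)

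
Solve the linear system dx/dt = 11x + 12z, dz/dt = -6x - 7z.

Coefficient matrix A = [[11, 12], [-6, -7]].
Characteristic polynomial det(A - λI) = λ^2 - 4λ - 5 = 0.
Eigenvalues λ = -1, 5.
For λ=-1: (A-λI) row 1 is [12, 12], so an eigenvector is (-1, 1).
For λ=5: (A-λI) row 1 is [6, 12], so an eigenvector is (2, -1).
General solution: K_1e^(-t)(-1,1) + K_2e^(5t)(2,-1).

x(t) = -K_1e^(-t) + 2K_2e^(5t), z(t) = K_1e^(-t) - K_2e^(5t)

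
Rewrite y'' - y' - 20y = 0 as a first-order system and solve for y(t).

Let x_1 = y, x_2 = y'. Then x_1' = x_2 and x_2' = 20x_1 + x_2.
A = [[0,1],[20,1]]; det(A-λI) = λ^2 - λ - 20.
Eigenvalues λ = 5, -4 with eigenvectors (1,5), (1,-4).

y(t) = K_1e^(5t) + K_2e^(-4t)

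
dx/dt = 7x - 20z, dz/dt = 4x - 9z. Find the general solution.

Coefficient matrix A = [[7, -20], [4, -9]].
Characteristic polynomial det(A - λI) = λ^2 + 2λ + 17 = 0.
Eigenvalues λ = -1 ± 4i (complex conjugate pair).
For λ=-1+4i: an eigenvector is (2,1) - i(-1,0) = (2 + i, 1).
A real fundamental pair from Re and Im of e^((-1+4i)t)v: X_1 = e^(-t)(cos(4t)·(2,1) + sin(4t)·(-1,0)), X_2 = e^(-t)(sin(4t)·(2,1) - cos(4t)·(-1,0)).
General solution: C_1X_1 + C_2X_2.

x(t) = -C_1e^(-t)sin(4t) + 2C_1e^(-t)cos(4t) + 2C_2e^(-t)sin(4t) + C_2e^(-t)cos(4t), z(t) = C_1e^(-t)cos(4t) + C_2e^(-t)sin(4t)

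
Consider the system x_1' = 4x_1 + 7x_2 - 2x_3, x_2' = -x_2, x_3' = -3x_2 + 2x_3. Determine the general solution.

x_1(t) = K_1e^(4t) - K_2e^(-t) + K_3e^(2t), x_2(t) = K_2e^(-t), x_3(t) = K_2e^(-t) + K_3e^(2t)

Coefficient matrix A = [[4, 7, -2], [0, -1, 0], [0, -3, 2]].
det(A - λI) = 0 gives eigenvalues λ = 4, -1, 2.
For λ=4: eigenvector (1,0,0).
For λ=-1: eigenvector (-1,1,1).
For λ=2: eigenvector (1,0,1).
General solution: K_1e^(4t)(1,0,0) + K_2e^(-t)(-1,1,1) + K_3e^(2t)(1,0,1).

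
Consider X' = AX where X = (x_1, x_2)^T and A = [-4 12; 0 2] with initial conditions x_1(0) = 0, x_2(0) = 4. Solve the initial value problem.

Coefficient matrix A = [[-4, 12], [0, 2]].
Characteristic polynomial det(A - λI) = λ^2 + 2λ - 8 = 0.
Eigenvalues λ = 2, -4.
For λ=2: (A-λI) row 1 is [-6, 12], so an eigenvector is (-2, -1).
For λ=-4: (A-λI) row 1 is [0, 12], so an eigenvector is (1, 0).
General solution: K_1e^(2t)(-2,-1) + K_2e^(-4t)(1,0).
Applying x_1(0)=0, x_2(0)=4 gives K_1=-4, K_2=-8.

x_1(t) = 8e^(2t) - 8e^(-4t), x_2(t) = 4e^(2t)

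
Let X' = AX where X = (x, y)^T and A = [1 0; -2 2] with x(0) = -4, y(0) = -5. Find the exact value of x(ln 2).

A = [[1,0],[-2,2]]; eigenvalues λ = 2, 1.
Eigenvectors: (0,1) for λ=2, (1,2) for λ=1.
From the initial condition, c_1 = 3, c_2 = -4.
x(ln 2) = (3)(2^2)(0) + (-4)(2^1)(1) = -8.

-8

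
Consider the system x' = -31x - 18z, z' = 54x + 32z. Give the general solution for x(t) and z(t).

x(t) = 2c_1e^(-4t) - c_2e^(5t), z(t) = -3c_1e^(-4t) + 2c_2e^(5t)

Coefficient matrix A = [[-31, -18], [54, 32]].
Characteristic polynomial det(A - λI) = λ^2 - λ - 20 = 0.
Eigenvalues λ = -4, 5.
For λ=-4: (A-λI) row 1 is [-27, -18], so an eigenvector is (2, -3).
For λ=5: (A-λI) row 1 is [-36, -18], so an eigenvector is (-1, 2).
General solution: c_1e^(-4t)(2,-3) + c_2e^(5t)(-1,2).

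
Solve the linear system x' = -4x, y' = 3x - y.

Coefficient matrix A = [[-4, 0], [3, -1]].
Characteristic polynomial det(A - λI) = λ^2 + 5λ + 4 = 0.
Eigenvalues λ = -1, -4.
For λ=-1: (A-λI) row 1 is [-3, 0], so an eigenvector is (0, 1).
For λ=-4: (A-λI) row 2 is [3, 3], so an eigenvector is (1, -1).
General solution: K_1e^(-t)(0,1) + K_2e^(-4t)(1,-1).

x(t) = K_2e^(-4t), y(t) = K_1e^(-t) - K_2e^(-4t)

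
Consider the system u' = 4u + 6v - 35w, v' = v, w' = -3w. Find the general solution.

Coefficient matrix A = [[4, 6, -35], [0, 1, 0], [0, 0, -3]].
det(A - λI) = 0 gives eigenvalues λ = 4, 1, -3.
For λ=4: eigenvector (1,0,0).
For λ=1: eigenvector (-2,1,0).
For λ=-3: eigenvector (5,0,1).
General solution: c_1e^(4t)(1,0,0) + c_2e^(t)(-2,1,0) + c_3e^(-3t)(5,0,1).

u(t) = c_1e^(4t) - 2c_2e^(t) + 5c_3e^(-3t), v(t) = c_2e^(t), w(t) = c_3e^(-3t)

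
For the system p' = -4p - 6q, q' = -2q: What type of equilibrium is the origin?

stable node

A = [[-4,-6],[0,-2]]; det(A-λI) = λ^2 + 6λ + 8.
λ = -2, -4: both negative.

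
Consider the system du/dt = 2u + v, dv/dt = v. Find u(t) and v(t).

Coefficient matrix A = [[2, 1], [0, 1]].
Characteristic polynomial det(A - λI) = λ^2 - 3λ + 2 = 0.
Eigenvalues λ = 1, 2.
For λ=1: (A-λI) row 1 is [1, 1], so an eigenvector is (1, -1).
For λ=2: (A-λI) row 1 is [0, 1], so an eigenvector is (-1, 0).
General solution: c_1e^(t)(1,-1) + c_2e^(2t)(-1,0).

u(t) = c_1e^(t) - c_2e^(2t), v(t) = -c_1e^(t)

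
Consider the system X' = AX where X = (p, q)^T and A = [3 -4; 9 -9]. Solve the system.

p(t) = 2C_1e^(-3t) + 2C_2te^(-3t) - C_2e^(-3t), q(t) = 3C_1e^(-3t) + 3C_2te^(-3t) - 2C_2e^(-3t)

Coefficient matrix A = [[3, -4], [9, -9]].
Characteristic polynomial det(A - λI) = λ^2 + 6λ + 9 = 0.
Single eigenvalue λ = -3 with algebraic multiplicity 2.
Eigenvector v = (2,3); generalized eigenvector w with (A-λI)w=v is (-1,-2).
General solution: e^(-3t)[C_1·v + C_2·(t·v + w)].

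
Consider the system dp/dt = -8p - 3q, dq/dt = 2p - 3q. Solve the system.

Coefficient matrix A = [[-8, -3], [2, -3]].
Characteristic polynomial det(A - λI) = λ^2 + 11λ + 30 = 0.
Eigenvalues λ = -5, -6.
For λ=-5: (A-λI) row 1 is [-3, -3], so an eigenvector is (-1, 1).
For λ=-6: (A-λI) row 1 is [-2, -3], so an eigenvector is (-3, 2).
General solution: K_1e^(-5t)(-1,1) + K_2e^(-6t)(-3,2).

p(t) = -K_1e^(-5t) - 3K_2e^(-6t), q(t) = K_1e^(-5t) + 2K_2e^(-6t)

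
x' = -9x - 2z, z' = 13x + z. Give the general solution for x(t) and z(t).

Coefficient matrix A = [[-9, -2], [13, 1]].
Characteristic polynomial det(A - λI) = λ^2 + 8λ + 17 = 0.
Eigenvalues λ = -4 ± i (complex conjugate pair).
For λ=-4+i: an eigenvector is (-1,2) - i(1,-3) = (-1 - i, 2 + 3i).
A real fundamental pair from Re and Im of e^((-4+i)t)v: X_1 = e^(-4t)(cos(t)·(-1,2) + sin(t)·(1,-3)), X_2 = e^(-4t)(sin(t)·(-1,2) - cos(t)·(1,-3)).
General solution: c_1X_1 + c_2X_2.

x(t) = c_1e^(-4t)sin(t) - c_1e^(-4t)cos(t) - c_2e^(-4t)sin(t) - c_2e^(-4t)cos(t), z(t) = -3c_1e^(-4t)sin(t) + 2c_1e^(-4t)cos(t) + 2c_2e^(-4t)sin(t) + 3c_2e^(-4t)cos(t)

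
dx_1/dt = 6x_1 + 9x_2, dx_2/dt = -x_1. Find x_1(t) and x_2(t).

Coefficient matrix A = [[6, 9], [-1, 0]].
Characteristic polynomial det(A - λI) = λ^2 - 6λ + 9 = 0.
Single eigenvalue λ = 3 with algebraic multiplicity 2.
Eigenvector v = (3,-1); generalized eigenvector w with (A-λI)w=v is (-2,1).
General solution: e^(3t)[C_1·v + C_2·(t·v + w)].

x_1(t) = 3C_1e^(3t) + 3C_2te^(3t) - 2C_2e^(3t), x_2(t) = -C_1e^(3t) - C_2te^(3t) + C_2e^(3t)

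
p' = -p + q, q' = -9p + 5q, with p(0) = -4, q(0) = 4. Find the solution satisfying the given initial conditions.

p(t) = 16te^(2t) - 4e^(2t), q(t) = 48te^(2t) + 4e^(2t)

Coefficient matrix A = [[-1, 1], [-9, 5]].
Characteristic polynomial det(A - λI) = λ^2 - 4λ + 4 = 0.
Single eigenvalue λ = 2 with algebraic multiplicity 2.
Eigenvector v = (1,3); generalized eigenvector w with (A-λI)w=v is (-1,-2).
General solution: e^(2t)[c_1·v + c_2·(t·v + w)].
Applying p(0)=-4, q(0)=4 gives c_1=12, c_2=16.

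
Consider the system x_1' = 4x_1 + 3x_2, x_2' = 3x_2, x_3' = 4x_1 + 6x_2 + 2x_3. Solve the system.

x_1(t) = K_1e^(4t) - 3K_2e^(3t), x_2(t) = K_2e^(3t), x_3(t) = 2K_1e^(4t) - 6K_2e^(3t) + K_3e^(2t)

Coefficient matrix A = [[4, 3, 0], [0, 3, 0], [4, 6, 2]].
det(A - λI) = 0 gives eigenvalues λ = 4, 3, 2.
For λ=4: eigenvector (1,0,2).
For λ=3: eigenvector (-3,1,-6).
For λ=2: eigenvector (0,0,1).
General solution: K_1e^(4t)(1,0,2) + K_2e^(3t)(-3,1,-6) + K_3e^(2t)(0,0,1).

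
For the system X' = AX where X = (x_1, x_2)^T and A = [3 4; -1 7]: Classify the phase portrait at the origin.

unstable improper node

A = [[3,4],[-1,7]]; det(A-λI) = λ^2 - 10λ + 25.
repeated λ = 5 with a single eigenvector.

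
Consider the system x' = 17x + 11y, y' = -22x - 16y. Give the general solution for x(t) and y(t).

Coefficient matrix A = [[17, 11], [-22, -16]].
Characteristic polynomial det(A - λI) = λ^2 - λ - 30 = 0.
Eigenvalues λ = -5, 6.
For λ=-5: (A-λI) row 1 is [22, 11], so an eigenvector is (1, -2).
For λ=6: (A-λI) row 1 is [11, 11], so an eigenvector is (1, -1).
General solution: c_1e^(-5t)(1,-2) + c_2e^(6t)(1,-1).

x(t) = c_1e^(-5t) + c_2e^(6t), y(t) = -2c_1e^(-5t) - c_2e^(6t)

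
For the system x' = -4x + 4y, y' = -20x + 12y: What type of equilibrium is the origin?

unstable spiral

A = [[-4,4],[-20,12]]; det(A-λI) = λ^2 - 8λ + 32.
λ = 4 ± 4i: positive real part.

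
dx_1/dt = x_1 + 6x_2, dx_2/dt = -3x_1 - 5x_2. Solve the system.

Coefficient matrix A = [[1, 6], [-3, -5]].
Characteristic polynomial det(A - λI) = λ^2 + 4λ + 13 = 0.
Eigenvalues λ = -2 ± 3i (complex conjugate pair).
For λ=-2+3i: an eigenvector is (-1,0) - i(-1,1) = (-1 + i, 0 - i).
A real fundamental pair from Re and Im of e^((-2+3i)t)v: X_1 = e^(-2t)(cos(3t)·(-1,0) + sin(3t)·(-1,1)), X_2 = e^(-2t)(sin(3t)·(-1,0) - cos(3t)·(-1,1)).
General solution: c_1X_1 + c_2X_2.

x_1(t) = -c_1e^(-2t)sin(3t) - c_1e^(-2t)cos(3t) - c_2e^(-2t)sin(3t) + c_2e^(-2t)cos(3t), x_2(t) = c_1e^(-2t)sin(3t) - c_2e^(-2t)cos(3t)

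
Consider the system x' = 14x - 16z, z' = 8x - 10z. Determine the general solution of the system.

Coefficient matrix A = [[14, -16], [8, -10]].
Characteristic polynomial det(A - λI) = λ^2 - 4λ - 12 = 0.
Eigenvalues λ = -2, 6.
For λ=-2: (A-λI) row 1 is [16, -16], so an eigenvector is (1, 1).
For λ=6: (A-λI) row 1 is [8, -16], so an eigenvector is (2, 1).
General solution: K_1e^(-2t)(1,1) + K_2e^(6t)(2,1).

x(t) = K_1e^(-2t) + 2K_2e^(6t), z(t) = K_1e^(-2t) + K_2e^(6t)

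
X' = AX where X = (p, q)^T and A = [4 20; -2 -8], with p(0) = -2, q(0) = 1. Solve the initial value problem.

p(t) = 4e^(-2t)sin(2t) - 2e^(-2t)cos(2t), q(t) = -e^(-2t)sin(2t) + e^(-2t)cos(2t)

Coefficient matrix A = [[4, 20], [-2, -8]].
Characteristic polynomial det(A - λI) = λ^2 + 4λ + 8 = 0.
Eigenvalues λ = -2 ± 2i (complex conjugate pair).
For λ=-2+2i: an eigenvector is (-3,1) - i(1,0) = (-3 - i, 1).
A real fundamental pair from Re and Im of e^((-2+2i)t)v: X_1 = e^(-2t)(cos(2t)·(-3,1) + sin(2t)·(1,0)), X_2 = e^(-2t)(sin(2t)·(-3,1) - cos(2t)·(1,0)).
General solution: K_1X_1 + K_2X_2.
Applying p(0)=-2, q(0)=1 gives K_1=1, K_2=-1.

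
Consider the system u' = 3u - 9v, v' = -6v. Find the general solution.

u(t) = C_1e^(3t) - C_2e^(-6t), v(t) = -C_2e^(-6t)

Coefficient matrix A = [[3, -9], [0, -6]].
Characteristic polynomial det(A - λI) = λ^2 + 3λ - 18 = 0.
Eigenvalues λ = 3, -6.
For λ=3: (A-λI) row 1 is [0, -9], so an eigenvector is (1, 0).
For λ=-6: (A-λI) row 1 is [9, -9], so an eigenvector is (-1, -1).
General solution: C_1e^(3t)(1,0) + C_2e^(-6t)(-1,-1).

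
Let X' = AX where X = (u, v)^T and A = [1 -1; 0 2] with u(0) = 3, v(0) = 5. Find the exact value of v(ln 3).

45

A = [[1,-1],[0,2]]; eigenvalues λ = 1, 2.
Eigenvectors: (-1,0) for λ=1, (1,-1) for λ=2.
From the initial condition, c_1 = -8, c_2 = -5.
v(ln 3) = (-8)(3^1)(0) + (-5)(3^2)(-1) = 45.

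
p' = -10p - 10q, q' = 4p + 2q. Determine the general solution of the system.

p(t) = 2c_1e^(-4t)sin(2t) + c_1e^(-4t)cos(2t) + c_2e^(-4t)sin(2t) - 2c_2e^(-4t)cos(2t), q(t) = -c_1e^(-4t)sin(2t) - c_1e^(-4t)cos(2t) - c_2e^(-4t)sin(2t) + c_2e^(-4t)cos(2t)

Coefficient matrix A = [[-10, -10], [4, 2]].
Characteristic polynomial det(A - λI) = λ^2 + 8λ + 20 = 0.
Eigenvalues λ = -4 ± 2i (complex conjugate pair).
For λ=-4+2i: an eigenvector is (1,-1) - i(2,-1) = (1 - 2i, -1 + i).
A real fundamental pair from Re and Im of e^((-4+2i)t)v: X_1 = e^(-4t)(cos(2t)·(1,-1) + sin(2t)·(2,-1)), X_2 = e^(-4t)(sin(2t)·(1,-1) - cos(2t)·(2,-1)).
General solution: c_1X_1 + c_2X_2.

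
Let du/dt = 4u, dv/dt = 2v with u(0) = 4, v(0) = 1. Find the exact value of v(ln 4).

A = [[4,0],[0,2]]; eigenvalues λ = 2, 4.
Eigenvectors: (0,1) for λ=2, (-1,0) for λ=4.
From the initial condition, c_1 = 1, c_2 = -4.
v(ln 4) = (1)(4^2)(1) + (-4)(4^4)(0) = 16.

16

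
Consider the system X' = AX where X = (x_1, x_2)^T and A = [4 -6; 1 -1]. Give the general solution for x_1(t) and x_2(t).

x_1(t) = 3K_1e^(2t) + 2K_2e^(t), x_2(t) = K_1e^(2t) + K_2e^(t)

Coefficient matrix A = [[4, -6], [1, -1]].
Characteristic polynomial det(A - λI) = λ^2 - 3λ + 2 = 0.
Eigenvalues λ = 2, 1.
For λ=2: (A-λI) row 1 is [2, -6], so an eigenvector is (3, 1).
For λ=1: (A-λI) row 1 is [3, -6], so an eigenvector is (2, 1).
General solution: K_1e^(2t)(3,1) + K_2e^(t)(2,1).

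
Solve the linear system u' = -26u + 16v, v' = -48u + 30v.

u(t) = -2c_1e^(-2t) - c_2e^(6t), v(t) = -3c_1e^(-2t) - 2c_2e^(6t)

Coefficient matrix A = [[-26, 16], [-48, 30]].
Characteristic polynomial det(A - λI) = λ^2 - 4λ - 12 = 0.
Eigenvalues λ = -2, 6.
For λ=-2: (A-λI) row 1 is [-24, 16], so an eigenvector is (-2, -3).
For λ=6: (A-λI) row 1 is [-32, 16], so an eigenvector is (-1, -2).
General solution: c_1e^(-2t)(-2,-3) + c_2e^(6t)(-1,-2).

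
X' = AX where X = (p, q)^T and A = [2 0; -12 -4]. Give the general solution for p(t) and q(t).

Coefficient matrix A = [[2, 0], [-12, -4]].
Characteristic polynomial det(A - λI) = λ^2 + 2λ - 8 = 0.
Eigenvalues λ = -4, 2.
For λ=-4: (A-λI) row 1 is [6, 0], so an eigenvector is (0, 1).
For λ=2: (A-λI) row 2 is [-12, -6], so an eigenvector is (1, -2).
General solution: K_1e^(-4t)(0,1) + K_2e^(2t)(1,-2).

p(t) = K_2e^(2t), q(t) = K_1e^(-4t) - 2K_2e^(2t)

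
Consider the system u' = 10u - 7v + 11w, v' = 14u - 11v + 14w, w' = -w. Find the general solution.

Coefficient matrix A = [[10, -7, 11], [14, -11, 14], [0, 0, -1]].
det(A - λI) = 0 gives eigenvalues λ = 3, -4, -1.
For λ=3: eigenvector (1,1,0).
For λ=-4: eigenvector (1,2,0).
For λ=-1: eigenvector (-1,0,1).
General solution: K_1e^(3t)(1,1,0) + K_2e^(-4t)(1,2,0) + K_3e^(-t)(-1,0,1).

u(t) = K_1e^(3t) + K_2e^(-4t) - K_3e^(-t), v(t) = K_1e^(3t) + 2K_2e^(-4t), w(t) = K_3e^(-t)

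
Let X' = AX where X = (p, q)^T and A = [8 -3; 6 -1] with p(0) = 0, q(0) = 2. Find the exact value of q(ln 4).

-1984

A = [[8,-3],[6,-1]]; eigenvalues λ = 5, 2.
Eigenvectors: (-1,-1) for λ=5, (1,2) for λ=2.
From the initial condition, c_1 = 2, c_2 = 2.
q(ln 4) = (2)(4^5)(-1) + (2)(4^2)(2) = -1984.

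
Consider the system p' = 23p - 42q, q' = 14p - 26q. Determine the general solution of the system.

p(t) = -3K_1e^(-5t) + 2K_2e^(2t), q(t) = -2K_1e^(-5t) + K_2e^(2t)

Coefficient matrix A = [[23, -42], [14, -26]].
Characteristic polynomial det(A - λI) = λ^2 + 3λ - 10 = 0.
Eigenvalues λ = -5, 2.
For λ=-5: (A-λI) row 1 is [28, -42], so an eigenvector is (-3, -2).
For λ=2: (A-λI) row 1 is [21, -42], so an eigenvector is (2, 1).
General solution: K_1e^(-5t)(-3,-2) + K_2e^(2t)(2,1).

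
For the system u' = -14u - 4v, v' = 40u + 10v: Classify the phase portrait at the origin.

stable spiral

A = [[-14,-4],[40,10]]; det(A-λI) = λ^2 + 4λ + 20.
λ = -2 ± 4i: negative real part.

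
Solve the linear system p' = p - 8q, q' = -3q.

p(t) = -K_1e^(t) + 2K_2e^(-3t), q(t) = K_2e^(-3t)

Coefficient matrix A = [[1, -8], [0, -3]].
Characteristic polynomial det(A - λI) = λ^2 + 2λ - 3 = 0.
Eigenvalues λ = 1, -3.
For λ=1: (A-λI) row 1 is [0, -8], so an eigenvector is (-1, 0).
For λ=-3: (A-λI) row 1 is [4, -8], so an eigenvector is (2, 1).
General solution: K_1e^(t)(-1,0) + K_2e^(-3t)(2,1).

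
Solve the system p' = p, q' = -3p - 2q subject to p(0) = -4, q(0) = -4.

p(t) = -4e^(t), q(t) = 4e^(t) - 8e^(-2t)

Coefficient matrix A = [[1, 0], [-3, -2]].
Characteristic polynomial det(A - λI) = λ^2 + λ - 2 = 0.
Eigenvalues λ = 1, -2.
For λ=1: (A-λI) row 2 is [-3, -3], so an eigenvector is (-1, 1).
For λ=-2: (A-λI) row 1 is [3, 0], so an eigenvector is (0, 1).
General solution: K_1e^(t)(-1,1) + K_2e^(-2t)(0,1).
Applying p(0)=-4, q(0)=-4 gives K_1=4, K_2=-8.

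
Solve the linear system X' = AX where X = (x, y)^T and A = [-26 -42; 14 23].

Coefficient matrix A = [[-26, -42], [14, 23]].
Characteristic polynomial det(A - λI) = λ^2 + 3λ - 10 = 0.
Eigenvalues λ = -5, 2.
For λ=-5: (A-λI) row 1 is [-21, -42], so an eigenvector is (-2, 1).
For λ=2: (A-λI) row 1 is [-28, -42], so an eigenvector is (-3, 2).
General solution: c_1e^(-5t)(-2,1) + c_2e^(2t)(-3,2).

x(t) = -2c_1e^(-5t) - 3c_2e^(2t), y(t) = c_1e^(-5t) + 2c_2e^(2t)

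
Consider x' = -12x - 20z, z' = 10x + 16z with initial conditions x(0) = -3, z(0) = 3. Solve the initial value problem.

x(t) = -9e^(2t)sin(2t) - 3e^(2t)cos(2t), z(t) = 6e^(2t)sin(2t) + 3e^(2t)cos(2t)

Coefficient matrix A = [[-12, -20], [10, 16]].
Characteristic polynomial det(A - λI) = λ^2 - 4λ + 8 = 0.
Eigenvalues λ = 2 ± 2i (complex conjugate pair).
For λ=2+2i: an eigenvector is (-1,1) - i(-3,2) = (-1 + 3i, 1 - 2i).
A real fundamental pair from Re and Im of e^((2+2i)t)v: X_1 = e^(2t)(cos(2t)·(-1,1) + sin(2t)·(-3,2)), X_2 = e^(2t)(sin(2t)·(-1,1) - cos(2t)·(-3,2)).
General solution: c_1X_1 + c_2X_2.
Applying x(0)=-3, z(0)=3 gives c_1=3, c_2=0.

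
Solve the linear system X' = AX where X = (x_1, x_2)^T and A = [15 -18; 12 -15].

Coefficient matrix A = [[15, -18], [12, -15]].
Characteristic polynomial det(A - λI) = λ^2 - 9 = 0.
Eigenvalues λ = 3, -3.
For λ=3: (A-λI) row 1 is [12, -18], so an eigenvector is (-3, -2).
For λ=-3: (A-λI) row 1 is [18, -18], so an eigenvector is (1, 1).
General solution: c_1e^(3t)(-3,-2) + c_2e^(-3t)(1,1).

x_1(t) = -3c_1e^(3t) + c_2e^(-3t), x_2(t) = -2c_1e^(3t) + c_2e^(-3t)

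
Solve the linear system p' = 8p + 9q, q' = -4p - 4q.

Coefficient matrix A = [[8, 9], [-4, -4]].
Characteristic polynomial det(A - λI) = λ^2 - 4λ + 4 = 0.
Single eigenvalue λ = 2 with algebraic multiplicity 2.
Eigenvector v = (-3,2); generalized eigenvector w with (A-λI)w=v is (1,-1).
General solution: e^(2t)[K_1·v + K_2·(t·v + w)].

p(t) = -3K_1e^(2t) - 3K_2te^(2t) + K_2e^(2t), q(t) = 2K_1e^(2t) + 2K_2te^(2t) - K_2e^(2t)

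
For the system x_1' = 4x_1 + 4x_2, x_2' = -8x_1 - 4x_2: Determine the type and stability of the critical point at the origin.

A = [[4,4],[-8,-4]]; det(A-λI) = λ^2 + 16.
λ = 0 ± 4i: zero real part.

center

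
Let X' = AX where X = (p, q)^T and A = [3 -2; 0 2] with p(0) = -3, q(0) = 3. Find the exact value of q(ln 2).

A = [[3,-2],[0,2]]; eigenvalues λ = 3, 2.
Eigenvectors: (1,0) for λ=3, (-2,-1) for λ=2.
From the initial condition, c_1 = -9, c_2 = -3.
q(ln 2) = (-9)(2^3)(0) + (-3)(2^2)(-1) = 12.

12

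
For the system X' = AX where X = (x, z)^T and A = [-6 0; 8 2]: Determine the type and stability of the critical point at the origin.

saddle

A = [[-6,0],[8,2]]; det(A-λI) = λ^2 + 4λ - 12.
λ = 2, -6: opposite signs.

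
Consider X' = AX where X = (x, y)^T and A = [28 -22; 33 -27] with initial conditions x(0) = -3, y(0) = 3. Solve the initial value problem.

x(t) = -15e^(6t) + 12e^(-5t), y(t) = -15e^(6t) + 18e^(-5t)

Coefficient matrix A = [[28, -22], [33, -27]].
Characteristic polynomial det(A - λI) = λ^2 - λ - 30 = 0.
Eigenvalues λ = 6, -5.
For λ=6: (A-λI) row 1 is [22, -22], so an eigenvector is (1, 1).
For λ=-5: (A-λI) row 1 is [33, -22], so an eigenvector is (2, 3).
General solution: K_1e^(6t)(1,1) + K_2e^(-5t)(2,3).
Applying x(0)=-3, y(0)=3 gives K_1=-15, K_2=6.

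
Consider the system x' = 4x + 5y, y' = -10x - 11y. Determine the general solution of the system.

x(t) = c_1e^(-t) - c_2e^(-6t), y(t) = -c_1e^(-t) + 2c_2e^(-6t)

Coefficient matrix A = [[4, 5], [-10, -11]].
Characteristic polynomial det(A - λI) = λ^2 + 7λ + 6 = 0.
Eigenvalues λ = -1, -6.
For λ=-1: (A-λI) row 1 is [5, 5], so an eigenvector is (1, -1).
For λ=-6: (A-λI) row 1 is [10, 5], so an eigenvector is (-1, 2).
General solution: c_1e^(-t)(1,-1) + c_2e^(-6t)(-1,2).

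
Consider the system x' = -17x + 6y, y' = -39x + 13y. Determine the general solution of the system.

Coefficient matrix A = [[-17, 6], [-39, 13]].
Characteristic polynomial det(A - λI) = λ^2 + 4λ + 13 = 0.
Eigenvalues λ = -2 ± 3i (complex conjugate pair).
For λ=-2+3i: an eigenvector is (-1,-2) - i(1,3) = (-1 - i, -2 - 3i).
A real fundamental pair from Re and Im of e^((-2+3i)t)v: X_1 = e^(-2t)(cos(3t)·(-1,-2) + sin(3t)·(1,3)), X_2 = e^(-2t)(sin(3t)·(-1,-2) - cos(3t)·(1,3)).
General solution: C_1X_1 + C_2X_2.

x(t) = C_1e^(-2t)sin(3t) - C_1e^(-2t)cos(3t) - C_2e^(-2t)sin(3t) - C_2e^(-2t)cos(3t), y(t) = 3C_1e^(-2t)sin(3t) - 2C_1e^(-2t)cos(3t) - 2C_2e^(-2t)sin(3t) - 3C_2e^(-2t)cos(3t)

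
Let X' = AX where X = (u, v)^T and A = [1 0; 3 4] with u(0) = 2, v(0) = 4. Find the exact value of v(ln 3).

A = [[1,0],[3,4]]; eigenvalues λ = 4, 1.
Eigenvectors: (0,-1) for λ=4, (1,-1) for λ=1.
From the initial condition, c_1 = -6, c_2 = 2.
v(ln 3) = (-6)(3^4)(-1) + (2)(3^1)(-1) = 480.

480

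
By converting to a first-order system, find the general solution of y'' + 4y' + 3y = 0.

Let x_1 = y, x_2 = y'. Then x_1' = x_2 and x_2' = -3x_1 - 4x_2.
A = [[0,1],[-3,-4]]; det(A-λI) = λ^2 + 4λ + 3.
Eigenvalues λ = -1, -3 with eigenvectors (1,-1), (1,-3).

y(t) = K_1e^(-t) + K_2e^(-3t)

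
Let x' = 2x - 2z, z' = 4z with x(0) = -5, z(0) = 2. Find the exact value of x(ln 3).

-189

A = [[2,-2],[0,4]]; eigenvalues λ = 4, 2.
Eigenvectors: (-1,1) for λ=4, (-1,0) for λ=2.
From the initial condition, c_1 = 2, c_2 = 3.
x(ln 3) = (2)(3^4)(-1) + (3)(3^2)(-1) = -189.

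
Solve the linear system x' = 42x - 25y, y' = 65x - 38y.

x(t) = -2K_1e^(2t)sin(5t) + K_1e^(2t)cos(5t) + K_2e^(2t)sin(5t) + 2K_2e^(2t)cos(5t), y(t) = -3K_1e^(2t)sin(5t) + 2K_1e^(2t)cos(5t) + 2K_2e^(2t)sin(5t) + 3K_2e^(2t)cos(5t)

Coefficient matrix A = [[42, -25], [65, -38]].
Characteristic polynomial det(A - λI) = λ^2 - 4λ + 29 = 0.
Eigenvalues λ = 2 ± 5i (complex conjugate pair).
For λ=2+5i: an eigenvector is (1,2) - i(-2,-3) = (1 + 2i, 2 + 3i).
A real fundamental pair from Re and Im of e^((2+5i)t)v: X_1 = e^(2t)(cos(5t)·(1,2) + sin(5t)·(-2,-3)), X_2 = e^(2t)(sin(5t)·(1,2) - cos(5t)·(-2,-3)).
General solution: K_1X_1 + K_2X_2.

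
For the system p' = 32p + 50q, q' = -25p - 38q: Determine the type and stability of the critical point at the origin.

stable spiral

A = [[32,50],[-25,-38]]; det(A-λI) = λ^2 + 6λ + 34.
λ = -3 ± 5i: negative real part.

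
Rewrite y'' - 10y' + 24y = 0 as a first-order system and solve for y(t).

y(t) = K_1e^(4t) + K_2e^(6t)

Let x_1 = y, x_2 = y'. Then x_1' = x_2 and x_2' = -24x_1 + 10x_2.
A = [[0,1],[-24,10]]; det(A-λI) = λ^2 - 10λ + 24.
Eigenvalues λ = 4, 6 with eigenvectors (1,4), (1,6).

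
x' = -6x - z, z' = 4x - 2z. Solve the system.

Coefficient matrix A = [[-6, -1], [4, -2]].
Characteristic polynomial det(A - λI) = λ^2 + 8λ + 16 = 0.
Single eigenvalue λ = -4 with algebraic multiplicity 2.
Eigenvector v = (-1,2); generalized eigenvector w with (A-λI)w=v is (0,1).
General solution: e^(-4t)[c_1·v + c_2·(t·v + w)].

x(t) = -c_1e^(-4t) - c_2te^(-4t), z(t) = 2c_1e^(-4t) + 2c_2te^(-4t) + c_2e^(-4t)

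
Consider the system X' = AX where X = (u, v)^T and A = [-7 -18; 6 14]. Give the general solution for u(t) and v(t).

u(t) = 3c_1e^(5t) - 2c_2e^(2t), v(t) = -2c_1e^(5t) + c_2e^(2t)

Coefficient matrix A = [[-7, -18], [6, 14]].
Characteristic polynomial det(A - λI) = λ^2 - 7λ + 10 = 0.
Eigenvalues λ = 5, 2.
For λ=5: (A-λI) row 1 is [-12, -18], so an eigenvector is (3, -2).
For λ=2: (A-λI) row 1 is [-9, -18], so an eigenvector is (-2, 1).
General solution: c_1e^(5t)(3,-2) + c_2e^(2t)(-2,1).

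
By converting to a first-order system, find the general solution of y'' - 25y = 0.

y(t) = K_1e^(5t) + K_2e^(-5t)

Let x_1 = y, x_2 = y'. Then x_1' = x_2 and x_2' = 25x_1.
A = [[0,1],[25,0]]; det(A-λI) = λ^2 - 25.
Eigenvalues λ = 5, -5 with eigenvectors (1,5), (1,-5).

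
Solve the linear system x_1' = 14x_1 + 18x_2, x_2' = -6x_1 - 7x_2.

Coefficient matrix A = [[14, 18], [-6, -7]].
Characteristic polynomial det(A - λI) = λ^2 - 7λ + 10 = 0.
Eigenvalues λ = 5, 2.
For λ=5: (A-λI) row 1 is [9, 18], so an eigenvector is (-2, 1).
For λ=2: (A-λI) row 1 is [12, 18], so an eigenvector is (3, -2).
General solution: c_1e^(5t)(-2,1) + c_2e^(2t)(3,-2).

x_1(t) = -2c_1e^(5t) + 3c_2e^(2t), x_2(t) = c_1e^(5t) - 2c_2e^(2t)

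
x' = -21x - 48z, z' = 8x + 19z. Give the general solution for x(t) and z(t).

Coefficient matrix A = [[-21, -48], [8, 19]].
Characteristic polynomial det(A - λI) = λ^2 + 2λ - 15 = 0.
Eigenvalues λ = 3, -5.
For λ=3: (A-λI) row 1 is [-24, -48], so an eigenvector is (2, -1).
For λ=-5: (A-λI) row 1 is [-16, -48], so an eigenvector is (-3, 1).
General solution: C_1e^(3t)(2,-1) + C_2e^(-5t)(-3,1).

x(t) = 2C_1e^(3t) - 3C_2e^(-5t), z(t) = -C_1e^(3t) + C_2e^(-5t)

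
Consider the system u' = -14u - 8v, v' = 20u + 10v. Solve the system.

u(t) = K_1e^(-2t)sin(4t) + K_1e^(-2t)cos(4t) + K_2e^(-2t)sin(4t) - K_2e^(-2t)cos(4t), v(t) = -K_1e^(-2t)sin(4t) - 2K_1e^(-2t)cos(4t) - 2K_2e^(-2t)sin(4t) + K_2e^(-2t)cos(4t)

Coefficient matrix A = [[-14, -8], [20, 10]].
Characteristic polynomial det(A - λI) = λ^2 + 4λ + 20 = 0.
Eigenvalues λ = -2 ± 4i (complex conjugate pair).
For λ=-2+4i: an eigenvector is (1,-2) - i(1,-1) = (1 - i, -2 + i).
A real fundamental pair from Re and Im of e^((-2+4i)t)v: X_1 = e^(-2t)(cos(4t)·(1,-2) + sin(4t)·(1,-1)), X_2 = e^(-2t)(sin(4t)·(1,-2) - cos(4t)·(1,-1)).
General solution: K_1X_1 + K_2X_2.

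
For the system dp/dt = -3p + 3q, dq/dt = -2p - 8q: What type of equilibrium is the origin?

A = [[-3,3],[-2,-8]]; det(A-λI) = λ^2 + 11λ + 30.
λ = -5, -6: both negative.

stable node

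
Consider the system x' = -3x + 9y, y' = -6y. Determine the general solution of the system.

x(t) = 3c_1e^(-6t) - c_2e^(-3t), y(t) = -c_1e^(-6t)

Coefficient matrix A = [[-3, 9], [0, -6]].
Characteristic polynomial det(A - λI) = λ^2 + 9λ + 18 = 0.
Eigenvalues λ = -6, -3.
For λ=-6: (A-λI) row 1 is [3, 9], so an eigenvector is (3, -1).
For λ=-3: (A-λI) row 1 is [0, 9], so an eigenvector is (-1, 0).
General solution: c_1e^(-6t)(3,-1) + c_2e^(-3t)(-1,0).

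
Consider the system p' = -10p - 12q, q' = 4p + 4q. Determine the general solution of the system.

Coefficient matrix A = [[-10, -12], [4, 4]].
Characteristic polynomial det(A - λI) = λ^2 + 6λ + 8 = 0.
Eigenvalues λ = -4, -2.
For λ=-4: (A-λI) row 1 is [-6, -12], so an eigenvector is (-2, 1).
For λ=-2: (A-λI) row 1 is [-8, -12], so an eigenvector is (3, -2).
General solution: K_1e^(-4t)(-2,1) + K_2e^(-2t)(3,-2).

p(t) = -2K_1e^(-4t) + 3K_2e^(-2t), q(t) = K_1e^(-4t) - 2K_2e^(-2t)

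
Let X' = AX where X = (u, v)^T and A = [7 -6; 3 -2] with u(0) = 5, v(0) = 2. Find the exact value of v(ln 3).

A = [[7,-6],[3,-2]]; eigenvalues λ = 1, 4.
Eigenvectors: (-1,-1) for λ=1, (2,1) for λ=4.
From the initial condition, c_1 = 1, c_2 = 3.
v(ln 3) = (1)(3^1)(-1) + (3)(3^4)(1) = 240.

240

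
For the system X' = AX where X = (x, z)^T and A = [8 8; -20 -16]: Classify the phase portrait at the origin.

A = [[8,8],[-20,-16]]; det(A-λI) = λ^2 + 8λ + 32.
λ = -4 ± 4i: negative real part.

stable spiral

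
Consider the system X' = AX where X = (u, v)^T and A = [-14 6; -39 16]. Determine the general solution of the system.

u(t) = C_1e^(t)sin(3t) - C_1e^(t)cos(3t) - C_2e^(t)sin(3t) - C_2e^(t)cos(3t), v(t) = 3C_1e^(t)sin(3t) - 2C_1e^(t)cos(3t) - 2C_2e^(t)sin(3t) - 3C_2e^(t)cos(3t)

Coefficient matrix A = [[-14, 6], [-39, 16]].
Characteristic polynomial det(A - λI) = λ^2 - 2λ + 10 = 0.
Eigenvalues λ = 1 ± 3i (complex conjugate pair).
For λ=1+3i: an eigenvector is (-1,-2) - i(1,3) = (-1 - i, -2 - 3i).
A real fundamental pair from Re and Im of e^((1+3i)t)v: X_1 = e^(t)(cos(3t)·(-1,-2) + sin(3t)·(1,3)), X_2 = e^(t)(sin(3t)·(-1,-2) - cos(3t)·(1,3)).
General solution: C_1X_1 + C_2X_2.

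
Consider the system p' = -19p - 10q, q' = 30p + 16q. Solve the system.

Coefficient matrix A = [[-19, -10], [30, 16]].
Characteristic polynomial det(A - λI) = λ^2 + 3λ - 4 = 0.
Eigenvalues λ = -4, 1.
For λ=-4: (A-λI) row 1 is [-15, -10], so an eigenvector is (2, -3).
For λ=1: (A-λI) row 1 is [-20, -10], so an eigenvector is (1, -2).
General solution: K_1e^(-4t)(2,-3) + K_2e^(t)(1,-2).

p(t) = 2K_1e^(-4t) + K_2e^(t), q(t) = -3K_1e^(-4t) - 2K_2e^(t)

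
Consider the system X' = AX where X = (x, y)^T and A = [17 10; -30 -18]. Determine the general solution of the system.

x(t) = -2K_1e^(2t) - K_2e^(-3t), y(t) = 3K_1e^(2t) + 2K_2e^(-3t)

Coefficient matrix A = [[17, 10], [-30, -18]].
Characteristic polynomial det(A - λI) = λ^2 + λ - 6 = 0.
Eigenvalues λ = 2, -3.
For λ=2: (A-λI) row 1 is [15, 10], so an eigenvector is (-2, 3).
For λ=-3: (A-λI) row 1 is [20, 10], so an eigenvector is (-1, 2).
General solution: K_1e^(2t)(-2,3) + K_2e^(-3t)(-1,2).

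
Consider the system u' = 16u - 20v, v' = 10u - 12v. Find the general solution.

u(t) = c_1e^(2t)sin(2t) + 3c_1e^(2t)cos(2t) + 3c_2e^(2t)sin(2t) - c_2e^(2t)cos(2t), v(t) = c_1e^(2t)sin(2t) + 2c_1e^(2t)cos(2t) + 2c_2e^(2t)sin(2t) - c_2e^(2t)cos(2t)

Coefficient matrix A = [[16, -20], [10, -12]].
Characteristic polynomial det(A - λI) = λ^2 - 4λ + 8 = 0.
Eigenvalues λ = 2 ± 2i (complex conjugate pair).
For λ=2+2i: an eigenvector is (3,2) - i(1,1) = (3 - i, 2 - i).
A real fundamental pair from Re and Im of e^((2+2i)t)v: X_1 = e^(2t)(cos(2t)·(3,2) + sin(2t)·(1,1)), X_2 = e^(2t)(sin(2t)·(3,2) - cos(2t)·(1,1)).
General solution: c_1X_1 + c_2X_2.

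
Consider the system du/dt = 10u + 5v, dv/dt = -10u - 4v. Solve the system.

Coefficient matrix A = [[10, 5], [-10, -4]].
Characteristic polynomial det(A - λI) = λ^2 - 6λ + 10 = 0.
Eigenvalues λ = 3 ± i (complex conjugate pair).
For λ=3+i: an eigenvector is (1,-1) - i(2,-3) = (1 - 2i, -1 + 3i).
A real fundamental pair from Re and Im of e^((3+i)t)v: X_1 = e^(3t)(cos(t)·(1,-1) + sin(t)·(2,-3)), X_2 = e^(3t)(sin(t)·(1,-1) - cos(t)·(2,-3)).
General solution: c_1X_1 + c_2X_2.

u(t) = 2c_1e^(3t)sin(t) + c_1e^(3t)cos(t) + c_2e^(3t)sin(t) - 2c_2e^(3t)cos(t), v(t) = -3c_1e^(3t)sin(t) - c_1e^(3t)cos(t) - c_2e^(3t)sin(t) + 3c_2e^(3t)cos(t)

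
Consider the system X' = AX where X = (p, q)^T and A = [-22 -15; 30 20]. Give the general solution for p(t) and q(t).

Coefficient matrix A = [[-22, -15], [30, 20]].
Characteristic polynomial det(A - λI) = λ^2 + 2λ + 10 = 0.
Eigenvalues λ = -1 ± 3i (complex conjugate pair).
For λ=-1+3i: an eigenvector is (1,-1) - i(-2,3) = (1 + 2i, -1 - 3i).
A real fundamental pair from Re and Im of e^((-1+3i)t)v: X_1 = e^(-t)(cos(3t)·(1,-1) + sin(3t)·(-2,3)), X_2 = e^(-t)(sin(3t)·(1,-1) - cos(3t)·(-2,3)).
General solution: c_1X_1 + c_2X_2.

p(t) = -2c_1e^(-t)sin(3t) + c_1e^(-t)cos(3t) + c_2e^(-t)sin(3t) + 2c_2e^(-t)cos(3t), q(t) = 3c_1e^(-t)sin(3t) - c_1e^(-t)cos(3t) - c_2e^(-t)sin(3t) - 3c_2e^(-t)cos(3t)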